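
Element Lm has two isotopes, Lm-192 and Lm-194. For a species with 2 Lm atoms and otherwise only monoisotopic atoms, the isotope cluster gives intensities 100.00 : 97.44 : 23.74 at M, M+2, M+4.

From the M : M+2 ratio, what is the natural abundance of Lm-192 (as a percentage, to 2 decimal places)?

67.24%

Write p for the Lm-192 fraction. I(M+2)/I(M) = [C(2,1)·p^1·(1−p)] / p^2 = 2·(1−p)/p = 97.44/100.00 = 0.9744
(1−p)/p = 0.9744/2 = 0.4872  ⇒  p = 1/(1 + 0.4872) = 0.6724
Lm-192: 67.24%, Lm-194: 32.76%.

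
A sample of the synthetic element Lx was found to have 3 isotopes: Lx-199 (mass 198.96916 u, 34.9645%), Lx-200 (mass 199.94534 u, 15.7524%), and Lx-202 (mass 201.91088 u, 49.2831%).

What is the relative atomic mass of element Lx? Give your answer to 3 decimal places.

Average mass = Σ (abundance × isotope mass) = 0.349645 × 198.96916 + 0.157524 × 199.94534 + 0.492831 × 201.91088
= 69.568572 + 31.496190 + 99.507941 = 200.572703 u

200.573 u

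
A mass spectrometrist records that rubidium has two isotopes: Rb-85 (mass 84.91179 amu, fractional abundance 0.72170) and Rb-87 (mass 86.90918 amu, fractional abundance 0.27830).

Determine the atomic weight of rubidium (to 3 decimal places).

85.468 amu

Weight each isotope mass by its fractional abundance: 0.72170 × 84.91179 + 0.27830 × 86.90918
= 61.280839 + 24.186825 = 85.467664 amu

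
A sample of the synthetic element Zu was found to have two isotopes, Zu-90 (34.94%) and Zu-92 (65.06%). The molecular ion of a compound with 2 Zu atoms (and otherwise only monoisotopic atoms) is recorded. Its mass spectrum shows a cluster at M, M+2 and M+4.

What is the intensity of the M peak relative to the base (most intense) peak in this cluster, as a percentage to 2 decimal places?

Binomial terms of (0.3494 + 0.6506)^2: M 0.1221, M+2 0.4546, M+4 0.4233 → M+2 is the base peak.
P(M+2) = C(2,1) × 0.3494^1 × 0.6506^1 = 2 × 0.3494 × 0.6506 = 0.454639 (base)
P(M) = C(2,0) × 0.3494^2 × 0.6506^0 = 1 × 0.12208036 × 1.0000 = 0.122080
Relative intensity = 0.122080 / 0.454639 × 100 = 26.85

26.85%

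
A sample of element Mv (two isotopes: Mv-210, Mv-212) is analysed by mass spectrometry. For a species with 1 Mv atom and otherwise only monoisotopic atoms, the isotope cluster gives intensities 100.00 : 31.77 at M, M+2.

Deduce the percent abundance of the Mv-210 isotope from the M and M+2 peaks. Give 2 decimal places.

75.89%

If p is the fraction of Mv that is Mv-210, then I(M+2)/I(M) = [C(1,1)·p^0·(1−p)] / p^1 = 1·(1−p)/p = 31.77/100.00 = 0.3177
(1−p)/p = 0.3177/1 = 0.3177  ⇒  p = 1/(1 + 0.3177) = 0.7589
Mv-210: 75.89%, Mv-212: 24.11%.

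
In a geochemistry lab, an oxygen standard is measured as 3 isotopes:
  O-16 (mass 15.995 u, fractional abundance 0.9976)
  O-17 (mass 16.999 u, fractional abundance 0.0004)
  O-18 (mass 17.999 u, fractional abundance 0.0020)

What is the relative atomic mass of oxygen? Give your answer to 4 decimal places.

The abundance-weighted mean is 0.9976 × 15.995 + 0.0004 × 16.999 + 0.0020 × 17.999
= 15.95661 + 0.00680 + 0.03600 = 15.99941 u

15.9994 u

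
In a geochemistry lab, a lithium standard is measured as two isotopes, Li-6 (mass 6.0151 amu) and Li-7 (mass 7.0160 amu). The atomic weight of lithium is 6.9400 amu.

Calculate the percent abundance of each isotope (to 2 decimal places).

With x = fraction of Li-6 (so Li-7 is 1 − x):
6.0151·x + 7.0160·(1 − x) = 6.9400
(6.0151 − 7.0160)·x = 6.9400 − 7.0160
x = -0.0760 / -1.0009 = 0.07593 → 7.59% Li-6, 92.41% Li-7.

Li-6: 7.59%, Li-7: 92.41%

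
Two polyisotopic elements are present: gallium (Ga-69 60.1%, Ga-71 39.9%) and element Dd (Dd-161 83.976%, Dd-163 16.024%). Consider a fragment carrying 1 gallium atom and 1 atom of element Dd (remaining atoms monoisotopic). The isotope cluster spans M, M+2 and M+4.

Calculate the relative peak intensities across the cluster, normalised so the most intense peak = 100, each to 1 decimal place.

Gallium pattern (n=1): 0.6010 : 0.3990
Element Dd pattern (n=1): 0.83976 : 0.16024
Convolve the two distributions (both contribute in 2-u steps):
  M: 0.6010×0.83976 = 0.504696
  M+2: 0.6010×0.16024 + 0.3990×0.83976 = 0.431368
  M+4: 0.3990×0.16024 = 0.063936
Scale to base peak (0.504696) = 100: 100.0 : 85.5 : 12.7

100.0 : 85.5 : 12.7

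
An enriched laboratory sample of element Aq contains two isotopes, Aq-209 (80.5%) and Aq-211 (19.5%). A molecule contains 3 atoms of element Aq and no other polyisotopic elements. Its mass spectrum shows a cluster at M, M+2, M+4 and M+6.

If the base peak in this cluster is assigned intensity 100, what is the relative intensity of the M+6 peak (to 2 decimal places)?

1.42

Binomial terms of (0.805 + 0.195)^3: M 0.5217, M+2 0.3791, M+4 0.0918, M+6 0.0074 → M is the base peak.
P(M) = C(3,0) × 0.805^3 × 0.195^0 = 1 × 0.52166013 × 1.0000 = 0.521660 (base)
P(M+6) = C(3,3) × 0.805^0 × 0.195^3 = 1 × 1.0000 × 0.00741487 = 0.007415
Relative intensity = 0.007415 / 0.521660 × 100 = 1.42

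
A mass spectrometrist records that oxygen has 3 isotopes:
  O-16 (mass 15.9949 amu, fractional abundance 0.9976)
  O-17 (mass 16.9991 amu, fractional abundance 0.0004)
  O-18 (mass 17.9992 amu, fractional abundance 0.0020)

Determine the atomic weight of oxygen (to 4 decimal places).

Weight each isotope mass by its fractional abundance: 0.9976 × 15.9949 + 0.0004 × 16.9991 + 0.0020 × 17.9992
= 15.95651 + 0.00680 + 0.03600 = 15.99931 amu

15.9993 amu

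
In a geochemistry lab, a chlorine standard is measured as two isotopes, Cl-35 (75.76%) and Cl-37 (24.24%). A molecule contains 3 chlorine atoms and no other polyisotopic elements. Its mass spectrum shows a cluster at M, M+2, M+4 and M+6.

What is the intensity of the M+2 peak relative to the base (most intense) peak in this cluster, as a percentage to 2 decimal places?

Term probabilities: M 0.4348, M+2 0.4174, M+4 0.1335, M+6 0.0142. Base peak = M.
P(M) = C(3,0) × 0.7576^3 × 0.2424^0 = 1 × 0.4348304 × 1.0000 = 0.434830 (base)
P(M+2) = C(3,1) × 0.7576^2 × 0.2424^1 = 3 × 0.57395776 × 0.2424 = 0.417382
Relative intensity = 0.417382 / 0.434830 × 100 = 95.99

95.99%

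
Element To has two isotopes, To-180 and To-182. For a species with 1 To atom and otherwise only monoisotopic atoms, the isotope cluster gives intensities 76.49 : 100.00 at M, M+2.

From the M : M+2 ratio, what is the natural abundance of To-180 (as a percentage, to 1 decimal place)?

If p is the fraction of To that is To-180, then I(M+2)/I(M) = [C(1,1)·p^0·(1−p)] / p^1 = 1·(1−p)/p = 100.00/76.49 = 1.3074
(1−p)/p = 1.3074/1 = 1.3074  ⇒  p = 1/(1 + 1.3074) = 0.4334
To-180: 43.3%, To-182: 56.7%.

43.3%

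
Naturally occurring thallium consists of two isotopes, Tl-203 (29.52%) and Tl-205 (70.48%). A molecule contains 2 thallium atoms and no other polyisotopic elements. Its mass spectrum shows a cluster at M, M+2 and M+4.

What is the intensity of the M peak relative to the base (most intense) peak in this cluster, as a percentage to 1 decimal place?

17.5%

(0.2952 + 0.7048)^2 gives M 0.0871, M+2 0.4161, M+4 0.4967; the largest is M+4.
P(M+4) = C(2,2) × 0.2952^0 × 0.7048^2 = 1 × 1.0000 × 0.49674304 = 0.496743 (base)
P(M) = C(2,0) × 0.2952^2 × 0.7048^0 = 1 × 0.08714304 × 1.0000 = 0.087143
Relative intensity = 0.087143 / 0.496743 × 100 = 17.5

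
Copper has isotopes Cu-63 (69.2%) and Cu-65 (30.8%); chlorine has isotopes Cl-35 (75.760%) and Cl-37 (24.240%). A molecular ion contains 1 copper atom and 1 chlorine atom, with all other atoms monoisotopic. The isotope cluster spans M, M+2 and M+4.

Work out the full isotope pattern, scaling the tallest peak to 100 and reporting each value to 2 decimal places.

100.00 : 76.50 : 14.24

Copper pattern (n=1): 0.6920 : 0.3080
Chlorine pattern (n=1): 0.7576 : 0.2424
Convolve the two distributions (both contribute in 2-u steps):
  M: 0.6920×0.7576 = 0.524259
  M+2: 0.6920×0.2424 + 0.3080×0.7576 = 0.401082
  M+4: 0.3080×0.2424 = 0.074659
Scale to base peak (0.524259) = 100: 100.00 : 76.50 : 14.24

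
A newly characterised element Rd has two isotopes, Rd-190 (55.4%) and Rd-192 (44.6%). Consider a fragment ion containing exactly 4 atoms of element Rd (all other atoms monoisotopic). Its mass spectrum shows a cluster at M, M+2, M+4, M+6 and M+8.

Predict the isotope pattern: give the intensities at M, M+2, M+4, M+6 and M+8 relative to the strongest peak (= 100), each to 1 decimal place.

25.7 : 82.8 : 100.0 : 53.7 : 10.8

Expanding (0.554 + 0.446)^4:
P(M) = 0.554^4 = 0.094197
P(M+2) = 4 × 0.554^3 × 0.446^1 = 0.303336
P(M+4) = 6 × 0.554^2 × 0.446^2 = 0.366303
P(M+6) = 4 × 0.554^1 × 0.446^3 = 0.196596
P(M+8) = 0.446^4 = 0.039568
The M+4 peak is largest (0.366303); scaling to 100 gives 25.7 : 82.8 : 100.0 : 53.7 : 10.8.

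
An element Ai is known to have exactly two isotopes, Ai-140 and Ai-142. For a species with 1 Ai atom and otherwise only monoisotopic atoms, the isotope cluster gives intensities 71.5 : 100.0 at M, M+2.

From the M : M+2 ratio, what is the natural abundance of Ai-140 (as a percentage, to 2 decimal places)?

Let p = fractional abundance of Ai-140. I(M+2)/I(M) = [C(1,1)·p^0·(1−p)] / p^1 = 1·(1−p)/p = 100.0/71.5 = 1.3986
(1−p)/p = 1.3986/1 = 1.3986  ⇒  p = 1/(1 + 1.3986) = 0.4169
Ai-140: 41.69%, Ai-142: 58.31%.

41.69%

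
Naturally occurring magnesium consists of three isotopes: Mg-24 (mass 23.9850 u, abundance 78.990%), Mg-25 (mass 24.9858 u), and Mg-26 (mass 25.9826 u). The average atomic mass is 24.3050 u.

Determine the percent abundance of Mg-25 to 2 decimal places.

10.00%

The remaining 21.010% is split between Mg-25 (fraction x) and Mg-26 (fraction 0.21010 − x).
Substituting: 24.9858x + 25.9826(0.21010 − x) = 5.3592485
(24.9858 − 25.9826)x = -0.09969576  ⇒  x = 0.10002, y = 0.11008
Mg-25: 10.00%, Mg-26: 11.01%.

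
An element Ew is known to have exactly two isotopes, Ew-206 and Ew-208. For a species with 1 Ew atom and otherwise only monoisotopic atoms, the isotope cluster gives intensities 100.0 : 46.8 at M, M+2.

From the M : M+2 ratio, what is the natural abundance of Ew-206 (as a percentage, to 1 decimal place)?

Let p = fractional abundance of Ew-206. I(M+2)/I(M) = [C(1,1)·p^0·(1−p)] / p^1 = 1·(1−p)/p = 46.8/100.0 = 0.4680
(1−p)/p = 0.4680/1 = 0.4680  ⇒  p = 1/(1 + 0.4680) = 0.6812
Ew-206: 68.1%, Ew-208: 31.9%.

68.1%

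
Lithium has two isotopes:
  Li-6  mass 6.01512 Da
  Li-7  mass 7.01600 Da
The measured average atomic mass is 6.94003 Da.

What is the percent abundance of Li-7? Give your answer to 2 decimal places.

Writing the weighted mean with unknown fraction x of Li-6:
6.01512·x + 7.01600·(1 − x) = 6.94003
(6.01512 − 7.01600)·x = 6.94003 − 7.01600
x = -0.07597 / -1.00088 = 0.07590 → 7.59% Li-6, 92.41% Li-7.

92.41%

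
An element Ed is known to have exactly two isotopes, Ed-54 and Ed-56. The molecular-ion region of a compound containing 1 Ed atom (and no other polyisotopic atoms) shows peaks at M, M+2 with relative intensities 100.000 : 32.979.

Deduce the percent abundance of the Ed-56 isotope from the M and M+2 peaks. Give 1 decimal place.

If p is the fraction of Ed that is Ed-54, then I(M+2)/I(M) = [C(1,1)·p^0·(1−p)] / p^1 = 1·(1−p)/p = 32.979/100.000 = 0.3298
(1−p)/p = 0.3298/1 = 0.3298  ⇒  p = 1/(1 + 0.3298) = 0.7520
Ed-54: 75.2%, Ed-56: 24.8%.

24.8%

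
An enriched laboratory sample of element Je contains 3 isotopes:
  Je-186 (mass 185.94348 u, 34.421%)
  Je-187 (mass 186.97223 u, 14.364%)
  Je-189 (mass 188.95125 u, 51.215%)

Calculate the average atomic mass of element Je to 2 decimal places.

Ar = Σ fᵢ·mᵢ = 0.34421 × 185.94348 + 0.14364 × 186.97223 + 0.51215 × 188.95125
= 64.003605 + 26.856691 + 96.771383 = 187.631679 u

187.63 u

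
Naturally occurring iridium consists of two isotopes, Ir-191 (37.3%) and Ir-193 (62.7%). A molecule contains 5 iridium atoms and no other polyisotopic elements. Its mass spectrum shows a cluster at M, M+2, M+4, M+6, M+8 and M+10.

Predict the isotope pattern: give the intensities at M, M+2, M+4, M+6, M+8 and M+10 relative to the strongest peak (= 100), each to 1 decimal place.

Expanding (0.373 + 0.627)^5:
P(M) = 0.373^5 = 0.007220
P(M+2) = 5 × 0.373^4 × 0.627^1 = 0.060684
P(M+4) = 10 × 0.373^3 × 0.627^2 = 0.204015
P(M+6) = 10 × 0.373^2 × 0.627^3 = 0.342942
P(M+8) = 5 × 0.373^1 × 0.627^4 = 0.288237
P(M+10) = 0.627^5 = 0.096903
The M+6 peak is largest (0.342942); scaling to 100 gives 2.1 : 17.7 : 59.5 : 100.0 : 84.0 : 28.3.

2.1 : 17.7 : 59.5 : 100.0 : 84.0 : 28.3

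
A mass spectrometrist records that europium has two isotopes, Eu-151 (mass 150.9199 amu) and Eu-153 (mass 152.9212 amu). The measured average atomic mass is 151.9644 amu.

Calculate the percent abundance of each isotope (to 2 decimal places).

With x = fraction of Eu-151 (so Eu-153 is 1 − x):
150.9199·x + 152.9212·(1 − x) = 151.9644
(150.9199 − 152.9212)·x = 151.9644 − 152.9212
x = -0.9568 / -2.0013 = 0.47809 → 47.81% Eu-151, 52.19% Eu-153.

Eu-151: 47.81%, Eu-153: 52.19%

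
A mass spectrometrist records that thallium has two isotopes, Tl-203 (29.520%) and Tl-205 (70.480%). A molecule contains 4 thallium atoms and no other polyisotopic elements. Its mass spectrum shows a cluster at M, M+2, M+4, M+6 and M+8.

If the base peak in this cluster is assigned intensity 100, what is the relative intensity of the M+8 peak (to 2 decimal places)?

Binomial terms of (0.29520 + 0.70480)^4: M 0.0076, M+2 0.0725, M+4 0.2597, M+6 0.4134, M+8 0.2468 → M+6 is the base peak.
P(M+6) = C(4,3) × 0.29520^1 × 0.70480^3 = 4 × 0.2952 × 0.35010449 = 0.413403 (base)
P(M+8) = C(4,4) × 0.29520^0 × 0.70480^4 = 1 × 1.0000 × 0.24675365 = 0.246754
Relative intensity = 0.246754 / 0.413403 × 100 = 59.69

59.69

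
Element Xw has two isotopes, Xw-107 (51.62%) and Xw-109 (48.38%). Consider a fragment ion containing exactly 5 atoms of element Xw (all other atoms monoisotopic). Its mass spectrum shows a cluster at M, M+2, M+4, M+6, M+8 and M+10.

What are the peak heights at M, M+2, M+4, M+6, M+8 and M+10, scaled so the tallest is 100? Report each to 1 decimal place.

Expanding (0.5162 + 0.4838)^5:
P(M) = 0.5162^5 = 0.036651
P(M+2) = 5 × 0.5162^4 × 0.4838^1 = 0.171754
P(M+4) = 10 × 0.5162^3 × 0.4838^2 = 0.321948
P(M+6) = 10 × 0.5162^2 × 0.4838^3 = 0.301740
P(M+8) = 5 × 0.5162^1 × 0.4838^4 = 0.141401
P(M+10) = 0.4838^5 = 0.026505
The M+4 peak is largest (0.321948); scaling to 100 gives 11.4 : 53.3 : 100.0 : 93.7 : 43.9 : 8.2.

11.4 : 53.3 : 100.0 : 93.7 : 43.9 : 8.2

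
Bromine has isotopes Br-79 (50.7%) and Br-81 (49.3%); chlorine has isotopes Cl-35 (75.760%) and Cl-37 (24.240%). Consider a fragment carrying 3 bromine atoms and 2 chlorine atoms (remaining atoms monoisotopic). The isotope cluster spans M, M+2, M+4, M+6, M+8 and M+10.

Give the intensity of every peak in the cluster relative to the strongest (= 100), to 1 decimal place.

20.8 : 74.0 : 100.0 : 63.1 : 18.3 : 2.0

Bromine pattern (n=3): 0.13032384 : 0.38017547 : 0.36967753 : 0.11982316
Chlorine pattern (n=2): 0.57395776 : 0.36728448 : 0.05875776
Convolve the two distributions (both contribute in 2-u steps):
  M: 0.13032384×0.57395776 = 0.074800
  M+2: 0.13032384×0.36728448 + 0.38017547×0.57395776 = 0.266071
  M+4: 0.13032384×0.05875776 + 0.38017547×0.36728448 + 0.36967753×0.57395776 = 0.359469
  M+6: 0.38017547×0.05875776 + 0.36967753×0.36728448 + 0.11982316×0.57395776 = 0.226889
  M+8: 0.36967753×0.05875776 + 0.11982316×0.36728448 = 0.065731
  M+10: 0.11982316×0.05875776 = 0.007041
Scale to base peak (0.359469) = 100: 20.8 : 74.0 : 100.0 : 63.1 : 18.3 : 2.0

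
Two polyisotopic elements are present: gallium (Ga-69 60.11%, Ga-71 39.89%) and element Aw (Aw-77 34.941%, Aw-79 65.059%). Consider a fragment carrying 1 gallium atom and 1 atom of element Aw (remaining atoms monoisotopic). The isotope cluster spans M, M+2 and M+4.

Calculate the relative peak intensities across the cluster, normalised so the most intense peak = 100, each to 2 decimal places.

Gallium pattern (n=1): 0.6011 : 0.3989
Element Aw pattern (n=1): 0.34941 : 0.65059
Convolve the two distributions (both contribute in 2-u steps):
  M: 0.6011×0.34941 = 0.210030
  M+2: 0.6011×0.65059 + 0.3989×0.34941 = 0.530449
  M+4: 0.3989×0.65059 = 0.259520
Scale to base peak (0.530449) = 100: 39.59 : 100.00 : 48.92

39.59 : 100.00 : 48.92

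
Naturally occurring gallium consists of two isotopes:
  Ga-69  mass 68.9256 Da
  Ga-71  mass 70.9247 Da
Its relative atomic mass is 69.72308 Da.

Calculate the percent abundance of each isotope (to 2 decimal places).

With x = fraction of Ga-69 (so Ga-71 is 1 − x):
68.9256·x + 70.9247·(1 − x) = 69.72308
(68.9256 − 70.9247)·x = 69.72308 − 70.9247
x = -1.20162 / -1.9991 = 0.60108 → 60.11% Ga-69, 39.89% Ga-71.

Ga-69: 60.11%, Ga-71: 39.89%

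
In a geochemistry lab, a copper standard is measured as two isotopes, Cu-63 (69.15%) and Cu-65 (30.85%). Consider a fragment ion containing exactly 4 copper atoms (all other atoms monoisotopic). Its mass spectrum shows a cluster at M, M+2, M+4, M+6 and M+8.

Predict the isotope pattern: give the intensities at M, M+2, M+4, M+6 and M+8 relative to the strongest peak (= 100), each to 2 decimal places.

56.04 : 100.00 : 66.92 : 19.90 : 2.22

The 4 Cu atoms are independent, so intensities follow the terms of (0.6915 + 0.3085)^4.
P(M) = 0.6915^4 = 0.228649
P(M+2) = 4 × 0.6915^3 × 0.3085^1 = 0.408030
P(M+4) = 6 × 0.6915^2 × 0.3085^2 = 0.273052
P(M+6) = 4 × 0.6915^1 × 0.3085^3 = 0.081212
P(M+8) = 0.3085^4 = 0.009058
The M+2 peak is largest (0.408030); scaling to 100 gives 56.04 : 100.00 : 66.92 : 19.90 : 2.22.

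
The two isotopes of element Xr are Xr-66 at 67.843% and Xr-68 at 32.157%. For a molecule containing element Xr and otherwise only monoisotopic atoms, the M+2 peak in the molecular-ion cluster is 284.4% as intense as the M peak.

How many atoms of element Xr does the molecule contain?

For n independent Xr atoms, I(M+2)/I(M) = n · (abundance Xr-68) / (abundance Xr-66) = n · 0.32157/0.67843.
n = 2.844 × 0.67843/0.32157 = 6.00 ≈ 6

6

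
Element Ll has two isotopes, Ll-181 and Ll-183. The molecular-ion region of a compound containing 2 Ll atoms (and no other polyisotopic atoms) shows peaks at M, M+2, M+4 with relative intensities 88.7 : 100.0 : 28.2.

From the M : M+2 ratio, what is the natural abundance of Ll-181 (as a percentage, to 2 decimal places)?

If p is the fraction of Ll that is Ll-181, then I(M+2)/I(M) = [C(2,1)·p^1·(1−p)] / p^2 = 2·(1−p)/p = 100.0/88.7 = 1.1274
(1−p)/p = 1.1274/2 = 0.5637  ⇒  p = 1/(1 + 0.5637) = 0.6395
Ll-181: 63.95%, Ll-183: 36.05%.

63.95%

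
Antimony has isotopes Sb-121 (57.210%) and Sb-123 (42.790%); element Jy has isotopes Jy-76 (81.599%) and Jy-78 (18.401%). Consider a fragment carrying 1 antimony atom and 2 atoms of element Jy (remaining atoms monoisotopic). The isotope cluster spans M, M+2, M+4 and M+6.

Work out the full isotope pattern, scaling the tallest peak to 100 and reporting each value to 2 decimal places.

Antimony pattern (n=1): 0.5721 : 0.4279
Element Jy pattern (n=2): 0.66583968 : 0.30030064 : 0.03385968
Convolve the two distributions (both contribute in 2-u steps):
  M: 0.5721×0.66583968 = 0.380927
  M+2: 0.5721×0.30030064 + 0.4279×0.66583968 = 0.456715
  M+4: 0.5721×0.03385968 + 0.4279×0.30030064 = 0.147870
  M+6: 0.4279×0.03385968 = 0.014489
Scale to base peak (0.456715) = 100: 83.41 : 100.00 : 32.38 : 3.17

83.41 : 100.00 : 32.38 : 3.17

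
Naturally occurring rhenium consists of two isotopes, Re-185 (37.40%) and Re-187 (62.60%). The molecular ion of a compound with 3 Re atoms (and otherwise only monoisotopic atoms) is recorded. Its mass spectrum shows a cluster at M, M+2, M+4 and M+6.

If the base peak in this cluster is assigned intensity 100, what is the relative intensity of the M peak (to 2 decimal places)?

11.90

Binomial terms of (0.3740 + 0.6260)^3: M 0.0523, M+2 0.2627, M+4 0.4397, M+6 0.2453 → M+4 is the base peak.
P(M+4) = C(3,2) × 0.3740^1 × 0.6260^2 = 3 × 0.3740 × 0.391876 = 0.439685 (base)
P(M) = C(3,0) × 0.3740^3 × 0.6260^0 = 1 × 0.05231362 × 1.0000 = 0.052314
Relative intensity = 0.052314 / 0.439685 × 100 = 11.90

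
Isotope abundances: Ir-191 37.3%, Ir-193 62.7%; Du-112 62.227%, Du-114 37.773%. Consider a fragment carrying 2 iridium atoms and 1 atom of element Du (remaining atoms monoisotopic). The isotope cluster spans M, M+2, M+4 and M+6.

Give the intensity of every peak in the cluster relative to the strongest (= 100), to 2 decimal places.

20.55 : 81.56 : 100.00 : 35.25

Iridium pattern (n=2): 0.139129 : 0.467742 : 0.393129
Element Du pattern (n=1): 0.62227 : 0.37773
Convolve the two distributions (both contribute in 2-u steps):
  M: 0.139129×0.62227 = 0.086576
  M+2: 0.139129×0.37773 + 0.467742×0.62227 = 0.343615
  M+4: 0.467742×0.37773 + 0.393129×0.62227 = 0.421313
  M+6: 0.393129×0.37773 = 0.148497
Scale to base peak (0.421313) = 100: 20.55 : 81.56 : 100.00 : 35.25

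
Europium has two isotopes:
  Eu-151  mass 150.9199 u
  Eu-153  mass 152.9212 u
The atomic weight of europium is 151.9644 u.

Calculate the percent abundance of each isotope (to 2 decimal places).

Let x be the fractional abundance of Eu-151; then Eu-153 has abundance 1 − x.
150.9199·x + 152.9212·(1 − x) = 151.9644
(150.9199 − 152.9212)·x = 151.9644 − 152.9212
x = -0.9568 / -2.0013 = 0.47809 → 47.81% Eu-151, 52.19% Eu-153.

Eu-151: 47.81%, Eu-153: 52.19%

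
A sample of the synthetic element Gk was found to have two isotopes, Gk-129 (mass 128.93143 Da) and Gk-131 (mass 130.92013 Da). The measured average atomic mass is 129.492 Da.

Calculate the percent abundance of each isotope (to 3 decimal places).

Gk-129: 71.812%, Gk-131: 28.188%

With x = fraction of Gk-129 (so Gk-131 is 1 − x):
128.93143·x + 130.92013·(1 − x) = 129.492
(128.93143 − 130.92013)·x = 129.492 − 130.92013
x = -1.42813 / -1.98870 = 0.71812 → 71.812% Gk-129, 28.188% Gk-131.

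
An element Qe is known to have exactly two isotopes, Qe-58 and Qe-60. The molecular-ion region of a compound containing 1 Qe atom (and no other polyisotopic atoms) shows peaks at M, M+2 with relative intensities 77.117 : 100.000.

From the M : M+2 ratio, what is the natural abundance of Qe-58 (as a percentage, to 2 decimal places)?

43.54%

Write p for the Qe-58 fraction. I(M+2)/I(M) = [C(1,1)·p^0·(1−p)] / p^1 = 1·(1−p)/p = 100.000/77.117 = 1.2967
(1−p)/p = 1.2967/1 = 1.2967  ⇒  p = 1/(1 + 1.2967) = 0.4354
Qe-58: 43.54%, Qe-60: 56.46%.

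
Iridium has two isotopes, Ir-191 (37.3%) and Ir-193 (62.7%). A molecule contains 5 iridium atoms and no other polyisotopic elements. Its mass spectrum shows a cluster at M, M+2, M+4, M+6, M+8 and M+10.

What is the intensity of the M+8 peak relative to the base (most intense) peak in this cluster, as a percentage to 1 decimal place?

84.0%

Binomial terms of (0.373 + 0.627)^5: M 0.0072, M+2 0.0607, M+4 0.2040, M+6 0.3429, M+8 0.2882, M+10 0.0969 → M+6 is the base peak.
P(M+6) = C(5,3) × 0.373^2 × 0.627^3 = 10 × 0.139129 × 0.24649188 = 0.342942 (base)
P(M+8) = C(5,4) × 0.373^1 × 0.627^4 = 5 × 0.3730 × 0.15455041 = 0.288237
Relative intensity = 0.288237 / 0.342942 × 100 = 84.0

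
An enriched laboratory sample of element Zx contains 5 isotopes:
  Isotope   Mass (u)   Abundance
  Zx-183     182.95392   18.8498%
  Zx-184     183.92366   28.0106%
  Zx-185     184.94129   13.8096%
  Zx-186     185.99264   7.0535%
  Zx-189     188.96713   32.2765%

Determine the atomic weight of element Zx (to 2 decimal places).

The abundance-weighted mean is 0.188498 × 182.95392 + 0.280106 × 183.92366 + 0.138096 × 184.94129 + 0.070535 × 185.99264 + 0.322765 × 188.96713
= 34.486448 + 51.518121 + 25.539652 + 13.118991 + 60.991976 = 185.655188 u

185.66 u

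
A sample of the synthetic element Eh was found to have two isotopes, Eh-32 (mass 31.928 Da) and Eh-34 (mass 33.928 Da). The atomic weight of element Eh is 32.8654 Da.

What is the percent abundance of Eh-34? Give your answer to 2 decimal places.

46.87%

With x = fraction of Eh-32 (so Eh-34 is 1 − x):
31.928·x + 33.928·(1 − x) = 32.8654
(31.928 − 33.928)·x = 32.8654 − 33.928
x = -1.0626 / -2.000 = 0.53130 → 53.13% Eh-32, 46.87% Eh-34.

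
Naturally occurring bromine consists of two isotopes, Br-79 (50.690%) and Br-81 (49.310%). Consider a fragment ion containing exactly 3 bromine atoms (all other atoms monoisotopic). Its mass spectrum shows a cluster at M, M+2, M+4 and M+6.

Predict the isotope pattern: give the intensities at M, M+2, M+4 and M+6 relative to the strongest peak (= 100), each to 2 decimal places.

The 3 Br atoms are independent, so intensities follow the terms of (0.50690 + 0.49310)^3.
P(M) = 0.50690^3 = 0.130247
P(M+2) = 3 × 0.50690^2 × 0.49310^1 = 0.380103
P(M+4) = 3 × 0.50690^1 × 0.49310^2 = 0.369755
P(M+6) = 0.49310^3 = 0.119896
The M+2 peak is largest (0.380103); scaling to 100 gives 34.27 : 100.00 : 97.28 : 31.54.

34.27 : 100.00 : 97.28 : 31.54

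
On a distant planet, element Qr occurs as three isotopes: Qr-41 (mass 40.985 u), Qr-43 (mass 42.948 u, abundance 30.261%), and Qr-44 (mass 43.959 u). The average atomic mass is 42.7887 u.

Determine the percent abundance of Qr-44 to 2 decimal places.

40.68%

The remaining 69.739% is split between Qr-41 (fraction x) and Qr-44 (fraction 0.69739 − x).
Substituting: 40.985x + 43.959(0.69739 − x) = 29.79220572
(40.985 − 43.959)x = -0.86436129  ⇒  x = 0.29064, y = 0.40675
Qr-41: 29.06%, Qr-44: 40.68%.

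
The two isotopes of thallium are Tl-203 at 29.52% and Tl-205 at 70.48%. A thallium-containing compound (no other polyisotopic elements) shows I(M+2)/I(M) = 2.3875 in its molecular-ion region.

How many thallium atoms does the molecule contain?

1

The M+2/M ratio from n Tl atoms is n · q/p = n · 0.7048/0.2952.
n = 2.3875 × 0.2952/0.7048 = 1.00 ≈ 1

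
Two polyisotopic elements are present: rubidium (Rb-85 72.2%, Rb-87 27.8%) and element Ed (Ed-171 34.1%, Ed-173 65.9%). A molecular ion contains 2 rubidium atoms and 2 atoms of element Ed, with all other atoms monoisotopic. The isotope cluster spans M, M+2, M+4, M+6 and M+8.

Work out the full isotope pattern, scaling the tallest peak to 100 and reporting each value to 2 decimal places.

14.58 : 67.57 : 100.00 : 50.28 : 8.07

Rubidium pattern (n=2): 0.521284 : 0.401432 : 0.077284
Element Ed pattern (n=2): 0.116281 : 0.449438 : 0.434281
Convolve the two distributions (both contribute in 2-u steps):
  M: 0.521284×0.116281 = 0.060615
  M+2: 0.521284×0.449438 + 0.401432×0.116281 = 0.280964
  M+4: 0.521284×0.434281 + 0.401432×0.449438 + 0.077284×0.116281 = 0.415789
  M+6: 0.401432×0.434281 + 0.077284×0.449438 = 0.209069
  M+8: 0.077284×0.434281 = 0.033563
Scale to base peak (0.415789) = 100: 14.58 : 67.57 : 100.00 : 50.28 : 8.07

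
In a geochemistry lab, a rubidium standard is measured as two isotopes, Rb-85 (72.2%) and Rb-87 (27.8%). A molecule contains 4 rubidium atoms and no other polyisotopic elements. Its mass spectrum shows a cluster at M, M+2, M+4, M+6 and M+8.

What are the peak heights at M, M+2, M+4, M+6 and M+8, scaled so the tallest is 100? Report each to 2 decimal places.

The 4 Rb atoms are independent, so intensities follow the terms of (0.722 + 0.278)^4.
P(M) = 0.722^4 = 0.271737
P(M+2) = 4 × 0.722^3 × 0.278^1 = 0.418520
P(M+4) = 6 × 0.722^2 × 0.278^2 = 0.241721
P(M+6) = 4 × 0.722^1 × 0.278^3 = 0.062049
P(M+8) = 0.278^4 = 0.005973
The M+2 peak is largest (0.418520); scaling to 100 gives 64.93 : 100.00 : 57.76 : 14.83 : 1.43.

64.93 : 100.00 : 57.76 : 14.83 : 1.43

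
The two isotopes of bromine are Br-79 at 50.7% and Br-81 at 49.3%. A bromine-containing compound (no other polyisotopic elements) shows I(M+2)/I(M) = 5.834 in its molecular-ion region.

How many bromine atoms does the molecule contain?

The M+2/M ratio from n Br atoms is n · q/p = n · 0.493/0.507.
n = 5.834 × 0.507/0.493 = 6.00 ≈ 6

6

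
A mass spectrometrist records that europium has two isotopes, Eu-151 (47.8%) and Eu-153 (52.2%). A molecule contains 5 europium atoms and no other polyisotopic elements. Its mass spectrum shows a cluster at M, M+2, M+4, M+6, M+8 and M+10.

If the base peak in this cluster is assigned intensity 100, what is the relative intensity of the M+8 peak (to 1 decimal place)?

(0.478 + 0.522)^5 gives M 0.0250, M+2 0.1363, M+4 0.2976, M+6 0.3250, M+8 0.1775, M+10 0.0388; the largest is M+6.
P(M+6) = C(5,3) × 0.478^2 × 0.522^3 = 10 × 0.228484 × 0.14223665 = 0.324988 (base)
P(M+8) = C(5,4) × 0.478^1 × 0.522^4 = 5 × 0.4780 × 0.07424753 = 0.177452
Relative intensity = 0.177452 / 0.324988 × 100 = 54.6

54.6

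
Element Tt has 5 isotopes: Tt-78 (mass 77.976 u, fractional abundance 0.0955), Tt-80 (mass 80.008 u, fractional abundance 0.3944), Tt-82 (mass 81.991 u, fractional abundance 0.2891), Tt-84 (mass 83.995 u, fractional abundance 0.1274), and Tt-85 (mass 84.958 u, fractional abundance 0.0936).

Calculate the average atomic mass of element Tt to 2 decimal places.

The abundance-weighted mean is 0.0955 × 77.976 + 0.3944 × 80.008 + 0.2891 × 81.991 + 0.1274 × 83.995 + 0.0936 × 84.958
= 7.4467 + 31.5552 + 23.7036 + 10.7010 + 7.9521 = 81.3586 u

81.36 u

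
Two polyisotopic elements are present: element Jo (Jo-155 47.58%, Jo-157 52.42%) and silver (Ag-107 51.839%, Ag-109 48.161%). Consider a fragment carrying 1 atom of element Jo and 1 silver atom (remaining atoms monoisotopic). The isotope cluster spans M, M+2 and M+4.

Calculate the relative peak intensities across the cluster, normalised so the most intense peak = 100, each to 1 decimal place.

49.2 : 100.0 : 50.4

Element Jo pattern (n=1): 0.4758 : 0.5242
Silver pattern (n=1): 0.51839 : 0.48161
Convolve the two distributions (both contribute in 2-u steps):
  M: 0.4758×0.51839 = 0.246650
  M+2: 0.4758×0.48161 + 0.5242×0.51839 = 0.500890
  M+4: 0.5242×0.48161 = 0.252460
Scale to base peak (0.500890) = 100: 49.2 : 100.0 : 50.4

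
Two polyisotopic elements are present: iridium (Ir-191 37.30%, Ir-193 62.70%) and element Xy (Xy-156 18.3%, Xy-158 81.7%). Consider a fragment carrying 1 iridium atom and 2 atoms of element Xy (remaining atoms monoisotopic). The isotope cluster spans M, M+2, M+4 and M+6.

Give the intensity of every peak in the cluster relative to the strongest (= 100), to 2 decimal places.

Iridium pattern (n=1): 0.3730 : 0.6270
Element Xy pattern (n=2): 0.033489 : 0.299022 : 0.667489
Convolve the two distributions (both contribute in 2-u steps):
  M: 0.3730×0.033489 = 0.012491
  M+2: 0.3730×0.299022 + 0.6270×0.033489 = 0.132533
  M+4: 0.3730×0.667489 + 0.6270×0.299022 = 0.436460
  M+6: 0.6270×0.667489 = 0.418516
Scale to base peak (0.436460) = 100: 2.86 : 30.37 : 100.00 : 95.89

2.86 : 30.37 : 100.00 : 95.89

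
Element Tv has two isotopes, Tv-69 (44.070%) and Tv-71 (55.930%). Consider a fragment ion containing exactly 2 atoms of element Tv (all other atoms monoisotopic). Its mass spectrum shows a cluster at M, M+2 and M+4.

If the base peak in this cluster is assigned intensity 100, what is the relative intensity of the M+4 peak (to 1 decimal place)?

Binomial terms of (0.44070 + 0.55930)^2: M 0.1942, M+2 0.4930, M+4 0.3128 → M+2 is the base peak.
P(M+2) = C(2,1) × 0.44070^1 × 0.55930^1 = 2 × 0.4407 × 0.5593 = 0.492967 (base)
P(M+4) = C(2,2) × 0.44070^0 × 0.55930^2 = 1 × 1.0000 × 0.31281649 = 0.312816
Relative intensity = 0.312816 / 0.492967 × 100 = 63.5

63.5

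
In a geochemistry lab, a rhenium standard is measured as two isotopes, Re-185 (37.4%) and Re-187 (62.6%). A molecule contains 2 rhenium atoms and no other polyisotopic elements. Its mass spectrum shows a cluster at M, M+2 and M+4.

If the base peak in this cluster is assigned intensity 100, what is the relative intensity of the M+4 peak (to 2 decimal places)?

(0.374 + 0.626)^2 gives M 0.1399, M+2 0.4682, M+4 0.3919; the largest is M+2.
P(M+2) = C(2,1) × 0.374^1 × 0.626^1 = 2 × 0.3740 × 0.6260 = 0.468248 (base)
P(M+4) = C(2,2) × 0.374^0 × 0.626^2 = 1 × 1.0000 × 0.391876 = 0.391876
Relative intensity = 0.391876 / 0.468248 × 100 = 83.69

83.69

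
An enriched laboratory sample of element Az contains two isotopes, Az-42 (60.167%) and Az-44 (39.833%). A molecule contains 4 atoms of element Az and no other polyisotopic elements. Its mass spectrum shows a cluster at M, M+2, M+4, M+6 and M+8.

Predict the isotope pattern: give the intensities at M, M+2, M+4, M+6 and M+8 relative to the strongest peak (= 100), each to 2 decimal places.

Each Az atom is independently Az-42 (p = 0.60167) or Az-44 (q = 0.39833); the cluster is the binomial expansion (p + q)^4.
P(M) = 0.60167^4 = 0.131049
P(M+2) = 4 × 0.60167^3 × 0.39833^1 = 0.347039
P(M+4) = 6 × 0.60167^2 × 0.39833^2 = 0.344631
P(M+6) = 4 × 0.60167^1 × 0.39833^3 = 0.152106
P(M+8) = 0.39833^4 = 0.025175
The M+2 peak is largest (0.347039); scaling to 100 gives 37.76 : 100.00 : 99.31 : 43.83 : 7.25.

37.76 : 100.00 : 99.31 : 43.83 : 7.25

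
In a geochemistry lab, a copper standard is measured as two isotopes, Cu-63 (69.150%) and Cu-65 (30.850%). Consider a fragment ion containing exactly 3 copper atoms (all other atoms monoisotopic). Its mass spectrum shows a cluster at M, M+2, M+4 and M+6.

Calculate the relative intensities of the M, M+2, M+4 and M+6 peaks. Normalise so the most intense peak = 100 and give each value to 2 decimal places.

74.72 : 100.00 : 44.61 : 6.63

Each Cu atom is independently Cu-63 (p = 0.69150) or Cu-65 (q = 0.30850); the cluster is the binomial expansion (p + q)^3.
P(M) = 0.69150^3 = 0.330656
P(M+2) = 3 × 0.69150^2 × 0.30850^1 = 0.442548
P(M+4) = 3 × 0.69150^1 × 0.30850^2 = 0.197435
P(M+6) = 0.30850^3 = 0.029361
The M+2 peak is largest (0.442548); scaling to 100 gives 74.72 : 100.00 : 44.61 : 6.63.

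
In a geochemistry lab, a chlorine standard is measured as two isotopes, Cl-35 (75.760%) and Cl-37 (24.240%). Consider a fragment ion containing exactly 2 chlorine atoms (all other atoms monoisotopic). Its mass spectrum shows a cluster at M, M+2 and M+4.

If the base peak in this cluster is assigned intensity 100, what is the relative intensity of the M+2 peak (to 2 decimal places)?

Binomial terms of (0.75760 + 0.24240)^2: M 0.5740, M+2 0.3673, M+4 0.0588 → M is the base peak.
P(M) = C(2,0) × 0.75760^2 × 0.24240^0 = 1 × 0.57395776 × 1.0000 = 0.573958 (base)
P(M+2) = C(2,1) × 0.75760^1 × 0.24240^1 = 2 × 0.7576 × 0.2424 = 0.367284
Relative intensity = 0.367284 / 0.573958 × 100 = 63.99

63.99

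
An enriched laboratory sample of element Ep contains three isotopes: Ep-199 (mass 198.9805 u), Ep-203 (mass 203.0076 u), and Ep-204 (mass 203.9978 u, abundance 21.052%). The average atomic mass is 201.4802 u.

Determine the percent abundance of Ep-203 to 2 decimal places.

35.84%

The remaining 78.948% is split between Ep-199 (fraction x) and Ep-203 (fraction 0.78948 − x).
Substituting: 198.9805x + 203.0076(0.78948 − x) = 158.534583144
(198.9805 − 203.0076)x = -1.735856904  ⇒  x = 0.43104, y = 0.35844
Ep-199: 43.10%, Ep-203: 35.84%.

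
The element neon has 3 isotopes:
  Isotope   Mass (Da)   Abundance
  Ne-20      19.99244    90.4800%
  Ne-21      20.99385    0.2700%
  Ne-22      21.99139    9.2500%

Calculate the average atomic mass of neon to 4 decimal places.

Weight each isotope mass by its fractional abundance: 0.904800 × 19.99244 + 0.002700 × 20.99385 + 0.092500 × 21.99139
= 18.089160 + 0.056683 + 2.034204 = 20.180047 Da

20.1800 Da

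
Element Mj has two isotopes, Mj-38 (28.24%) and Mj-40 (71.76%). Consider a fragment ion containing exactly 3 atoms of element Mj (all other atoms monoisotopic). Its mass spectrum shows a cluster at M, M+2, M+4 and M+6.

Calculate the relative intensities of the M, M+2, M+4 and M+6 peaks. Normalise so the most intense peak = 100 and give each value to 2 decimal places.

5.16 : 39.35 : 100.00 : 84.70

The 3 Mj atoms are independent, so intensities follow the terms of (0.2824 + 0.7176)^3.
P(M) = 0.2824^3 = 0.022521
P(M+2) = 3 × 0.2824^2 × 0.7176^1 = 0.171685
P(M+4) = 3 × 0.2824^1 × 0.7176^2 = 0.436265
P(M+6) = 0.7176^3 = 0.369528
The M+4 peak is largest (0.436265); scaling to 100 gives 5.16 : 39.35 : 100.00 : 84.70.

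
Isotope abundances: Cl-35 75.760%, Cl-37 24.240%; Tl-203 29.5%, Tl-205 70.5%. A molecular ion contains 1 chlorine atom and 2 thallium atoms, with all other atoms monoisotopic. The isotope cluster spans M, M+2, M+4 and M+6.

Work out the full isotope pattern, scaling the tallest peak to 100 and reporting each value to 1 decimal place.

13.8 : 70.4 : 100.0 : 25.2

Chlorine pattern (n=1): 0.7576 : 0.2424
Thallium pattern (n=2): 0.087025 : 0.41595 : 0.497025
Convolve the two distributions (both contribute in 2-u steps):
  M: 0.7576×0.087025 = 0.065930
  M+2: 0.7576×0.41595 + 0.2424×0.087025 = 0.336219
  M+4: 0.7576×0.497025 + 0.2424×0.41595 = 0.477372
  M+6: 0.2424×0.497025 = 0.120479
Scale to base peak (0.477372) = 100: 13.8 : 70.4 : 100.0 : 25.2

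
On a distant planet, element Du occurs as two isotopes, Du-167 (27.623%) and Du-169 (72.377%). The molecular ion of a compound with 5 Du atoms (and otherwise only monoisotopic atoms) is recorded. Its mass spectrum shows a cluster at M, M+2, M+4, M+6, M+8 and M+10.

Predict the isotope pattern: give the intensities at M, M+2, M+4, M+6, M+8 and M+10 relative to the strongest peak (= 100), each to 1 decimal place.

0.4 : 5.6 : 29.1 : 76.3 : 100.0 : 52.4

The 5 Du atoms are independent, so intensities follow the terms of (0.27623 + 0.72377)^5.
P(M) = 0.27623^5 = 0.001608
P(M+2) = 5 × 0.27623^4 × 0.72377^1 = 0.021069
P(M+4) = 10 × 0.27623^3 × 0.72377^2 = 0.110411
P(M+6) = 10 × 0.27623^2 × 0.72377^3 = 0.289297
P(M+8) = 5 × 0.27623^1 × 0.72377^4 = 0.379003
P(M+10) = 0.72377^5 = 0.198611
The M+8 peak is largest (0.379003); scaling to 100 gives 0.4 : 5.6 : 29.1 : 76.3 : 100.0 : 52.4.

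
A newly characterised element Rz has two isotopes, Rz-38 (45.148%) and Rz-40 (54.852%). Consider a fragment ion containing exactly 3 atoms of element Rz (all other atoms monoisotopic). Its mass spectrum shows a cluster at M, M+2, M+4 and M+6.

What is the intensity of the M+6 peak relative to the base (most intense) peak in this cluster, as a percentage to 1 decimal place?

40.5%

(0.45148 + 0.54852)^3 gives M 0.0920, M+2 0.3354, M+4 0.4075, M+6 0.1650; the largest is M+4.
P(M+4) = C(3,2) × 0.45148^1 × 0.54852^2 = 3 × 0.45148 × 0.30087419 = 0.407516 (base)
P(M+6) = C(3,3) × 0.45148^0 × 0.54852^3 = 1 × 1.0000 × 0.16503551 = 0.165036
Relative intensity = 0.165036 / 0.407516 × 100 = 40.5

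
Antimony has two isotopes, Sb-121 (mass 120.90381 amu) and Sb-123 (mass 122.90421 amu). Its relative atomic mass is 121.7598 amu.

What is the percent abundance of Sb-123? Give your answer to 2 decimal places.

42.79%

Writing the weighted mean with unknown fraction x of Sb-121:
120.90381·x + 122.90421·(1 − x) = 121.7598
(120.90381 − 122.90421)·x = 121.7598 − 122.90421
x = -1.14441 / -2.00040 = 0.57209 → 57.21% Sb-121, 42.79% Sb-123.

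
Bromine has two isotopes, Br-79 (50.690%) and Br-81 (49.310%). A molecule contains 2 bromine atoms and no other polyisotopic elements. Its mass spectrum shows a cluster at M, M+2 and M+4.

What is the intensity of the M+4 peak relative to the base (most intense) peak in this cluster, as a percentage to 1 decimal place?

48.6%

Binomial terms of (0.50690 + 0.49310)^2: M 0.2569, M+2 0.4999, M+4 0.2431 → M+2 is the base peak.
P(M+2) = C(2,1) × 0.50690^1 × 0.49310^1 = 2 × 0.5069 × 0.4931 = 0.499905 (base)
P(M+4) = C(2,2) × 0.50690^0 × 0.49310^2 = 1 × 1.0000 × 0.24314761 = 0.243148
Relative intensity = 0.243148 / 0.499905 × 100 = 48.6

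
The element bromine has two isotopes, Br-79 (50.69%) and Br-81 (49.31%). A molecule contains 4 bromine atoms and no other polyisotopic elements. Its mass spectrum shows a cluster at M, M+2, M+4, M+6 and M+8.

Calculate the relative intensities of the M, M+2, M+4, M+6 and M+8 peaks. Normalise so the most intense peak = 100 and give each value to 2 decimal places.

17.61 : 68.53 : 100.00 : 64.85 : 15.77

Expanding (0.5069 + 0.4931)^4:
P(M) = 0.5069^4 = 0.066022
P(M+2) = 4 × 0.5069^3 × 0.4931^1 = 0.256899
P(M+4) = 6 × 0.5069^2 × 0.4931^2 = 0.374857
P(M+6) = 4 × 0.5069^1 × 0.4931^3 = 0.243101
P(M+8) = 0.4931^4 = 0.059121
The M+4 peak is largest (0.374857); scaling to 100 gives 17.61 : 68.53 : 100.00 : 64.85 : 15.77.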